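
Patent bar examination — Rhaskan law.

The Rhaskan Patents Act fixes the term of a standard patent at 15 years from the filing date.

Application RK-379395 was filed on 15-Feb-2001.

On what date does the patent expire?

Filing date + 15 years → 15 February 2016.

February 15, 2016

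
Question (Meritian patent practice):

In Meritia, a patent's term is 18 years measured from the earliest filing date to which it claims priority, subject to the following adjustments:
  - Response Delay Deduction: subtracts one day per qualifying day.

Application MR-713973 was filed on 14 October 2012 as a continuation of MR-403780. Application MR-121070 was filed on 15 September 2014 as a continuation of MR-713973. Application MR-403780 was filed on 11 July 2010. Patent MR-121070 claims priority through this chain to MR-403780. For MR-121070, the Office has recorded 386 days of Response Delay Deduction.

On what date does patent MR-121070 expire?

June 21, 2027

Earliest priority filing: 11 July 2010.
Base term: 11 July 2010 + 18 years → 11 July 2028.
Response Delay Deduction: −386 days → 21 June 2027.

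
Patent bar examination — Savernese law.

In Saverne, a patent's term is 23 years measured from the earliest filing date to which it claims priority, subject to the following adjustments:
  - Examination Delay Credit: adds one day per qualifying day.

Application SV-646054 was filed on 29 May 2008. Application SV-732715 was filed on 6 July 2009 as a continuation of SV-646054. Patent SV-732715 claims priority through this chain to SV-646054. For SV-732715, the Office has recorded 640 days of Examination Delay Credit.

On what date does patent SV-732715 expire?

Earliest priority filing: 29 May 2008.
Base term: 29 May 2008 + 23 years → 29 May 2031.
Examination Delay Credit: +640 days → 27 February 2033.

2033-02-27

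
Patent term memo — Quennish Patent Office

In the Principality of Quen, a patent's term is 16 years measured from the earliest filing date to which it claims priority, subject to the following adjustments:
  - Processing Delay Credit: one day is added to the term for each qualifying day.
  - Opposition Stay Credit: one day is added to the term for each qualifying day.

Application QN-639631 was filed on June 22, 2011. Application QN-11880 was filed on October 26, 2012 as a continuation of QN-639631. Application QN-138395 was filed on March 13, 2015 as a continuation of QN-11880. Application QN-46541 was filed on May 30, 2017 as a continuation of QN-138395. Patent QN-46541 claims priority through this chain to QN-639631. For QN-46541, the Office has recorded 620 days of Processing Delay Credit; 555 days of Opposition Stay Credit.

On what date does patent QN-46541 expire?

Earliest priority filing: 22 June 2011.
Base term: 22 June 2011 + 16 years → 22 June 2027.
Processing Delay Credit: +620 days → 3 March 2029.
Opposition Stay Credit: +555 days → 9 September 2030.

2030-09-09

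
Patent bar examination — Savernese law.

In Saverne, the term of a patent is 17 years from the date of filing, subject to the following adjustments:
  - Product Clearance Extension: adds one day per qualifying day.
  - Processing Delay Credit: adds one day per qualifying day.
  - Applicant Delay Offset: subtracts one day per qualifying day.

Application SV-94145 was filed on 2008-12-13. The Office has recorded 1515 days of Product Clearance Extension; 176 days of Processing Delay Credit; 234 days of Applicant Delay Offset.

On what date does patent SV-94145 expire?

Base term: filing date + 17 years → 13 December 2025.
Product Clearance Extension: +1515 days → 5 February 2030.
Processing Delay Credit: +176 days → 31 July 2030.
Applicant Delay Offset: −234 days → 9 December 2029.

December 9, 2029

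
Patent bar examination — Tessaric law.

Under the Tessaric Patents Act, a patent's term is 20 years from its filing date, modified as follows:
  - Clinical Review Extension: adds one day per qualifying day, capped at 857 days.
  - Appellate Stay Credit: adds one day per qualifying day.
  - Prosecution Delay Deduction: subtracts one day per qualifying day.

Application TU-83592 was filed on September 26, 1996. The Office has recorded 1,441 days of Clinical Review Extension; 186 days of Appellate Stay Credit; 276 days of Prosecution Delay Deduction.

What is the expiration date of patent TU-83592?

November 2, 2018

Base term: filing date + 20 years → 26 September 2016.
Clinical Review Extension: 1441 days claimed exceeds the 857-day cap, so +857 days → 31 January 2019.
Appellate Stay Credit: +186 days → 5 August 2019.
Prosecution Delay Deduction: −276 days → 2 November 2018.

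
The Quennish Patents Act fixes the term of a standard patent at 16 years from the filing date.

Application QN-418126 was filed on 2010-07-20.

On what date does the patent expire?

2026-07-20

Filing date + 16 years → 20 July 2026.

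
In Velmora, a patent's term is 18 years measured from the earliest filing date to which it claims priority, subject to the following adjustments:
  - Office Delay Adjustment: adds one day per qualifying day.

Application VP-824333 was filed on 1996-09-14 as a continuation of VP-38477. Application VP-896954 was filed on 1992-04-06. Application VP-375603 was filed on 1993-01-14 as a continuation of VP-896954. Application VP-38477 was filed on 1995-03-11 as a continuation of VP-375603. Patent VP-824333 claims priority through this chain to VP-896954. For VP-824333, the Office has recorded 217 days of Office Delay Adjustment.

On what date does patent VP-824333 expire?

Earliest priority filing: 6 April 1992.
Base term: 6 April 1992 + 18 years → 6 April 2010.
Office Delay Adjustment: +217 days → 9 November 2010.

2010-11-09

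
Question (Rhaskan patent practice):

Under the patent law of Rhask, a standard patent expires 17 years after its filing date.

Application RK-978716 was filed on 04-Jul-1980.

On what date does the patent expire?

Filing date + 17 years → 4 July 1997.

1997-07-04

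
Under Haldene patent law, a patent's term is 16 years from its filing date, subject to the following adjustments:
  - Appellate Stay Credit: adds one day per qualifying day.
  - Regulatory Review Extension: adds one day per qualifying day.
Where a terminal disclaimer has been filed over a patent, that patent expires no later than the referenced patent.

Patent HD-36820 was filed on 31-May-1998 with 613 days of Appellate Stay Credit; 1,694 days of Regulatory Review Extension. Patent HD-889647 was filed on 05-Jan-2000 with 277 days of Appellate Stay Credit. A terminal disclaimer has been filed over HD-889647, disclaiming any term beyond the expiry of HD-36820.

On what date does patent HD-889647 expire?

Natural term of HD-889647:
  Base: filing + 16 years → 5 January 2016.
  Appellate Stay Credit: +277 days → 8 October 2016.
Expiry of referenced patent HD-36820:
  Base: filing + 16 years → 31 May 2014.
  Appellate Stay Credit: +613 days → 3 February 2016.
  Regulatory Review Extension: +1694 days → 23 September 2020.
Terminal disclaimer: HD-889647 expires on the earlier of 8 October 2016 and 23 September 2020.

October 8, 2016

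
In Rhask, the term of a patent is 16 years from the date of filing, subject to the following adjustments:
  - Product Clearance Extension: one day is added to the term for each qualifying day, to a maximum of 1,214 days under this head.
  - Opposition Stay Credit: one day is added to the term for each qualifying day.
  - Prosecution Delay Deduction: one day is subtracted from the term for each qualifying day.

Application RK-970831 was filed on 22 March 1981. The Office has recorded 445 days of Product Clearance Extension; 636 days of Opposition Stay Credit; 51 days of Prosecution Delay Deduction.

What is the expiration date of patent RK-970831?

2000-01-16

Base term: filing date + 16 years → 22 March 1997.
Product Clearance Extension: 445 days (within the 1214-day cap) → +445 days → 10 June 1998.
Opposition Stay Credit: +636 days → 7 March 2000.
Prosecution Delay Deduction: −51 days → 16 January 2000.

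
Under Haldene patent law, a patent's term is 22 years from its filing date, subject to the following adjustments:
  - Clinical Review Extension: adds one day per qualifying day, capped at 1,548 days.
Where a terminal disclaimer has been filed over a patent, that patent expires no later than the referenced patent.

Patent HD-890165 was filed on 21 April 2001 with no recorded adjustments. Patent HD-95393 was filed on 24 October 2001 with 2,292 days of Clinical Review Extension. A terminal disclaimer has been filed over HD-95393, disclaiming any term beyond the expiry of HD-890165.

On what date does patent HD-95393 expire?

April 21, 2023

Natural term of HD-95393:
  Base: filing + 22 years → 24 October 2023.
  Clinical Review Extension: 2292 days claimed exceeds the 1548-day cap, so +1548 days → 19 January 2028.
Expiry of referenced patent HD-890165:
  Base: filing + 22 years → 21 April 2023.
Terminal disclaimer: HD-95393 expires on the earlier of 19 January 2028 and 21 April 2023.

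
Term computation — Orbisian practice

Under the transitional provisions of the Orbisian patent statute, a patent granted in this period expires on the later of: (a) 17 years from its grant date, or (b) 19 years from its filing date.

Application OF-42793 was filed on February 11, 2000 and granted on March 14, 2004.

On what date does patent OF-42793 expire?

(a) grant + 17 years → 14 March 2021.
(b) filing + 19 years → 11 February 2019.
Later of the two: 14 March 2021.

March 14, 2021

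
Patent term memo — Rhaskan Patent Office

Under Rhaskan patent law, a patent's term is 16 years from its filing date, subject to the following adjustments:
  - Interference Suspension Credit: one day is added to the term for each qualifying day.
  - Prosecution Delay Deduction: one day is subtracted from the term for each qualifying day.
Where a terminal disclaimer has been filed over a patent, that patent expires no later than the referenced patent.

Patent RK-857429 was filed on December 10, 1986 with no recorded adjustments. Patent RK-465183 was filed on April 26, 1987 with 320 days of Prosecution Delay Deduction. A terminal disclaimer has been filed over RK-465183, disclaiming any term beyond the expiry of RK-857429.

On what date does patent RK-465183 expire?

Natural term of RK-465183:
  Base: filing + 16 years → 26 April 2003.
  Prosecution Delay Deduction: −320 days → 10 June 2002.
Expiry of referenced patent RK-857429:
  Base: filing + 16 years → 10 December 2002.
Terminal disclaimer: RK-465183 expires on the earlier of 10 June 2002 and 10 December 2002.

2002-06-10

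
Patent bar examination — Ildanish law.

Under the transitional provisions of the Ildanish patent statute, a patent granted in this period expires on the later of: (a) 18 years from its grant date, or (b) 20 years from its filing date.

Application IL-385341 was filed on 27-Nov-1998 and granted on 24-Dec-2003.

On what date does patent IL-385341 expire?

December 24, 2021

(a) grant + 18 years → 24 December 2021.
(b) filing + 20 years → 27 November 2018.
Later of the two: 24 December 2021.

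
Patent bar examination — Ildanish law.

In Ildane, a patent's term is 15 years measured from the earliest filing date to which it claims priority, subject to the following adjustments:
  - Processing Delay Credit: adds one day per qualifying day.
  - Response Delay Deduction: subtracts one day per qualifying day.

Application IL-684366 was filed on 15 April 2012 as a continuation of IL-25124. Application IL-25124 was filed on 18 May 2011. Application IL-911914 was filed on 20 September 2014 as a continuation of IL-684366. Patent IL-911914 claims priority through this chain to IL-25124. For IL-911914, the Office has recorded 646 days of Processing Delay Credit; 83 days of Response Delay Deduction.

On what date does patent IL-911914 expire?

Earliest priority filing: 18 May 2011.
Base term: 18 May 2011 + 15 years → 18 May 2026.
Processing Delay Credit: +646 days → 23 February 2028.
Response Delay Deduction: −83 days → 2 December 2027.

December 2, 2027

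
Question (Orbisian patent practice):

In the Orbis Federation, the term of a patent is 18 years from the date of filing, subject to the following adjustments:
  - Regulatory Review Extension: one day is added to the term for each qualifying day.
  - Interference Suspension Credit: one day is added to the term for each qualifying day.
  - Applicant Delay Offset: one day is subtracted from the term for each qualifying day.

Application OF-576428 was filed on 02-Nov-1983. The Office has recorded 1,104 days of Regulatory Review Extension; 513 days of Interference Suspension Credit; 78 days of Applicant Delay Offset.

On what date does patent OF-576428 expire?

Base term: filing date + 18 years → 2 November 2001.
Regulatory Review Extension: +1104 days → 10 November 2004.
Interference Suspension Credit: +513 days → 7 April 2006.
Applicant Delay Offset: −78 days → 19 January 2006.

2006-01-19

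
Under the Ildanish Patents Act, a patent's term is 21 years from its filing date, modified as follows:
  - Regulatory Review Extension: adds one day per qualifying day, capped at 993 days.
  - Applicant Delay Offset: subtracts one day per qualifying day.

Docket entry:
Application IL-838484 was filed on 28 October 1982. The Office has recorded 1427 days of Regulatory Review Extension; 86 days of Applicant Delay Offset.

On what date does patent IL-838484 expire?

Base term: filing date + 21 years → 28 October 2003.
Regulatory Review Extension: 1427 days claimed exceeds the 993-day cap, so +993 days → 17 July 2006.
Applicant Delay Offset: −86 days → 22 April 2006.

April 22, 2006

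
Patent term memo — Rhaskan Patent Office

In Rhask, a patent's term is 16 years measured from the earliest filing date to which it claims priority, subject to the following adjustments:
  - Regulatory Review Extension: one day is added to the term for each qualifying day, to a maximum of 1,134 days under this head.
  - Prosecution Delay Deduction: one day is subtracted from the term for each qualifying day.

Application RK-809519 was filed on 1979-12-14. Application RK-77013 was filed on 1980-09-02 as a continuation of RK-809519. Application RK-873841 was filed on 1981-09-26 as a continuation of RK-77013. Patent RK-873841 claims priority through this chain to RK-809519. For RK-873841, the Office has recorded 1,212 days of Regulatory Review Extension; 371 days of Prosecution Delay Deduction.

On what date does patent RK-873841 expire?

1998-01-15

Earliest priority filing: 14 December 1979.
Base term: 14 December 1979 + 16 years → 14 December 1995.
Regulatory Review Extension: 1212 days claimed exceeds the 1134-day cap, so +1134 days → 21 January 1999.
Prosecution Delay Deduction: −371 days → 15 January 1998.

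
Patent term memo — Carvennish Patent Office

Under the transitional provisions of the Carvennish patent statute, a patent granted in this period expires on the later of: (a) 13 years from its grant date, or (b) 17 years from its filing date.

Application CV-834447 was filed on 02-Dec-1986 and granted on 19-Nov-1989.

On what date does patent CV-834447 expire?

(a) grant + 13 years → 19 November 2002.
(b) filing + 17 years → 2 December 2003.
Later of the two: 2 December 2003.

2003-12-02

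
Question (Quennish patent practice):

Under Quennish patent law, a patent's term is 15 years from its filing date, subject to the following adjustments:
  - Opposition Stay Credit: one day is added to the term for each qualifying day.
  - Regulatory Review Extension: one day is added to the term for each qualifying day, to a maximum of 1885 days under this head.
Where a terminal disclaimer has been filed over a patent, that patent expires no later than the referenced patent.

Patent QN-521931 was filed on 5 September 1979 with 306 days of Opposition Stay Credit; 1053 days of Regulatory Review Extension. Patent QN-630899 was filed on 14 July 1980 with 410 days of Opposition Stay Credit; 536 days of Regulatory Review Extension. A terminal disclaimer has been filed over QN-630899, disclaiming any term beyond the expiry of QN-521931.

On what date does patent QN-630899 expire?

1998-02-14

Natural term of QN-630899:
  Base: filing + 15 years → 14 July 1995.
  Opposition Stay Credit: +410 days → 27 August 1996.
  Regulatory Review Extension: 536 days (within the 1885-day cap) → +536 days → 14 February 1998.
Expiry of referenced patent QN-521931:
  Base: filing + 15 years → 5 September 1994.
  Opposition Stay Credit: +306 days → 8 July 1995.
  Regulatory Review Extension: 1053 days (within the 1885-day cap) → +1053 days → 26 May 1998.
Terminal disclaimer: QN-630899 expires on the earlier of 14 February 1998 and 26 May 1998.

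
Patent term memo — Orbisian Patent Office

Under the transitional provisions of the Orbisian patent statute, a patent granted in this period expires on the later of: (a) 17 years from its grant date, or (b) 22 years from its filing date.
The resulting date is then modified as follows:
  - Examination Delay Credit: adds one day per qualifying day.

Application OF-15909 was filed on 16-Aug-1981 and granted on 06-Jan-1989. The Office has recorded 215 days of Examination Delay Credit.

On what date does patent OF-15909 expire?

(a) grant + 17 years → 6 January 2006.
(b) filing + 22 years → 16 August 2003.
Later of the two: 6 January 2006.
Examination Delay Credit: +215 days → 9 August 2006.

August 9, 2006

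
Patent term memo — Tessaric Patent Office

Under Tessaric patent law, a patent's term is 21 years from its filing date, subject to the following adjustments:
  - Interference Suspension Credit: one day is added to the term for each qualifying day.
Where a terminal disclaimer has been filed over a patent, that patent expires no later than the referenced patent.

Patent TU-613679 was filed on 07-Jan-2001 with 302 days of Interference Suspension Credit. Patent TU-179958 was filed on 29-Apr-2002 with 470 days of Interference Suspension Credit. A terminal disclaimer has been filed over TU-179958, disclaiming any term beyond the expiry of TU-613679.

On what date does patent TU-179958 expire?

2022-11-05

Natural term of TU-179958:
  Base: filing + 21 years → 29 April 2023.
  Interference Suspension Credit: +470 days → 11 August 2024.
Expiry of referenced patent TU-613679:
  Base: filing + 21 years → 7 January 2022.
  Interference Suspension Credit: +302 days → 5 November 2022.
Terminal disclaimer: TU-179958 expires on the earlier of 11 August 2024 and 5 November 2022.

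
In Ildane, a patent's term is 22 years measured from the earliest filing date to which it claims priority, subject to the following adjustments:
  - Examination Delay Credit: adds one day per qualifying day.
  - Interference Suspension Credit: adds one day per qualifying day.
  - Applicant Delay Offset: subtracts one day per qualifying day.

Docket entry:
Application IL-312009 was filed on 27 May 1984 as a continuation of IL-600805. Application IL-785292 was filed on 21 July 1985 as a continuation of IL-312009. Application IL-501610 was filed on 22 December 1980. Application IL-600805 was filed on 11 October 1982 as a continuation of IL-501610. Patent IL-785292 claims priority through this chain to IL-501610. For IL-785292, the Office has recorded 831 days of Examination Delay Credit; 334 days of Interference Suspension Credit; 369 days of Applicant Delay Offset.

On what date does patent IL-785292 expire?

2005-02-25

Earliest priority filing: 22 December 1980.
Base term: 22 December 1980 + 22 years → 22 December 2002.
Examination Delay Credit: +831 days → 1 April 2005.
Interference Suspension Credit: +334 days → 1 March 2006.
Applicant Delay Offset: −369 days → 25 February 2005.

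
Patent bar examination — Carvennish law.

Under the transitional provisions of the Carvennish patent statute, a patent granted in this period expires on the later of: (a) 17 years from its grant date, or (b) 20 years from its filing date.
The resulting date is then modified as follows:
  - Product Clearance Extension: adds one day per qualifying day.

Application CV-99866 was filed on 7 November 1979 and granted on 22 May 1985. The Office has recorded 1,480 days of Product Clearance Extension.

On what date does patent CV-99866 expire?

(a) grant + 17 years → 22 May 2002.
(b) filing + 20 years → 7 November 1999.
Later of the two: 22 May 2002.
Product Clearance Extension: +1480 days → 10 June 2006.

2006-06-10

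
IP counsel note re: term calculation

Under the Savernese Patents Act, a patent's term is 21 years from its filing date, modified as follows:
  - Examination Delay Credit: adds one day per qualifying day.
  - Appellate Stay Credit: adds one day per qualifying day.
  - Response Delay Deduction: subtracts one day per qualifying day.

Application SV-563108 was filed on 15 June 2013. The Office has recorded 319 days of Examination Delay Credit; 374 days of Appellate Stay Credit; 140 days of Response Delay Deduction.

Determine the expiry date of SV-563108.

2035-12-20

Base term: filing date + 21 years → 15 June 2034.
Examination Delay Credit: +319 days → 30 April 2035.
Appellate Stay Credit: +374 days → 8 May 2036.
Response Delay Deduction: −140 days → 20 December 2035.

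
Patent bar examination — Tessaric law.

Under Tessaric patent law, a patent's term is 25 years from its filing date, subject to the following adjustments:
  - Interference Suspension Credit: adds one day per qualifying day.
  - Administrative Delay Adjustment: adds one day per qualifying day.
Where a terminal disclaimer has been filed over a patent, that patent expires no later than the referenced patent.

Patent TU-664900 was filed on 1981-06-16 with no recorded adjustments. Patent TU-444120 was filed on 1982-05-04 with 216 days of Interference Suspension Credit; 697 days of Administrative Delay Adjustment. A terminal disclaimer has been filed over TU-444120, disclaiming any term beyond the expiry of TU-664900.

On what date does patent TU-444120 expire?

Natural term of TU-444120:
  Base: filing + 25 years → 4 May 2007.
  Interference Suspension Credit: +216 days → 6 December 2007.
  Administrative Delay Adjustment: +697 days → 2 November 2009.
Expiry of referenced patent TU-664900:
  Base: filing + 25 years → 16 June 2006.
Terminal disclaimer: TU-444120 expires on the earlier of 2 November 2009 and 16 June 2006.

2006-06-16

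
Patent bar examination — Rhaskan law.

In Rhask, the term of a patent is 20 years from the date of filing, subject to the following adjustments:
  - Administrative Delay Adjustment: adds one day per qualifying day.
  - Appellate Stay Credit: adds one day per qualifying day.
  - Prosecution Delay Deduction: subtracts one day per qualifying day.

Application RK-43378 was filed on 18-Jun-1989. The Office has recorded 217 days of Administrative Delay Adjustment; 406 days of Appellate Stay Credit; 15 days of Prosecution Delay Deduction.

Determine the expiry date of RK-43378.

February 16, 2011

Base term: filing date + 20 years → 18 June 2009.
Administrative Delay Adjustment: +217 days → 21 January 2010.
Appellate Stay Credit: +406 days → 3 March 2011.
Prosecution Delay Deduction: −15 days → 16 February 2011.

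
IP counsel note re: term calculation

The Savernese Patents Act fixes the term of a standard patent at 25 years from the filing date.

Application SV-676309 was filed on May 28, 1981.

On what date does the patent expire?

Filing date + 25 years → 28 May 2006.

May 28, 2006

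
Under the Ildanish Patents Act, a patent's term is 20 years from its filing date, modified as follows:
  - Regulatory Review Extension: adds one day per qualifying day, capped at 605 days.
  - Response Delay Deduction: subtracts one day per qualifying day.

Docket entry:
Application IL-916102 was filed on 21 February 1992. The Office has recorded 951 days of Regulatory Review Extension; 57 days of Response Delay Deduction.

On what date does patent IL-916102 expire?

Base term: filing date + 20 years → 21 February 2012.
Regulatory Review Extension: 951 days claimed exceeds the 605-day cap, so +605 days → 18 October 2013.
Response Delay Deduction: −57 days → 22 August 2013.

2013-08-22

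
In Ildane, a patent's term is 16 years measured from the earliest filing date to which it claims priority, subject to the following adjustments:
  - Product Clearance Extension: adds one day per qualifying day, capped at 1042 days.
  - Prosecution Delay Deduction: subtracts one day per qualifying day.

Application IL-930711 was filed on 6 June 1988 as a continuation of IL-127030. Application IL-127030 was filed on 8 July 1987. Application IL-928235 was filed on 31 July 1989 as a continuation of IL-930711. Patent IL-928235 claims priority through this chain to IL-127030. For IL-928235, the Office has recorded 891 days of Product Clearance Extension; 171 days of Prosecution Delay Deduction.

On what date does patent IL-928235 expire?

2005-06-27

Earliest priority filing: 8 July 1987.
Base term: 8 July 1987 + 16 years → 8 July 2003.
Product Clearance Extension: 891 days (within the 1042-day cap) → +891 days → 15 December 2005.
Prosecution Delay Deduction: −171 days → 27 June 2005.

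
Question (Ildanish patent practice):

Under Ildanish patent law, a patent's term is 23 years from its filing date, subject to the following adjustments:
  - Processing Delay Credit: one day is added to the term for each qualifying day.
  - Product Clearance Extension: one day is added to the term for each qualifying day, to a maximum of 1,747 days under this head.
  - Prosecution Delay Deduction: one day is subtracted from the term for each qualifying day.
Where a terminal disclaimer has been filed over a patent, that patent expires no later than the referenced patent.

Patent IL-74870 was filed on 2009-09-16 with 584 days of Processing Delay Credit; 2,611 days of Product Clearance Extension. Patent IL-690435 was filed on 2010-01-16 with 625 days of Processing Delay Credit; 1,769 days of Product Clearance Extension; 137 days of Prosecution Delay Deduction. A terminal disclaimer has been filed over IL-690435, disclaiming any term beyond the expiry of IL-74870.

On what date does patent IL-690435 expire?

Natural term of IL-690435:
  Base: filing + 23 years → 16 January 2033.
  Processing Delay Credit: +625 days → 3 October 2034.
  Product Clearance Extension: 1769 days claimed exceeds the 1747-day cap, so +1747 days → 16 July 2039.
  Prosecution Delay Deduction: −137 days → 1 March 2039.
Expiry of referenced patent IL-74870:
  Base: filing + 23 years → 16 September 2032.
  Processing Delay Credit: +584 days → 23 April 2034.
  Product Clearance Extension: 2611 days claimed exceeds the 1747-day cap, so +1747 days → 3 February 2039.
Terminal disclaimer: IL-690435 expires on the earlier of 1 March 2039 and 3 February 2039.

2039-02-03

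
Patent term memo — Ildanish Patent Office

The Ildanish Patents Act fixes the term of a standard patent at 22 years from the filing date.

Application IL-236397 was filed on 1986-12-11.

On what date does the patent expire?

Filing date + 22 years → 11 December 2008.

2008-12-11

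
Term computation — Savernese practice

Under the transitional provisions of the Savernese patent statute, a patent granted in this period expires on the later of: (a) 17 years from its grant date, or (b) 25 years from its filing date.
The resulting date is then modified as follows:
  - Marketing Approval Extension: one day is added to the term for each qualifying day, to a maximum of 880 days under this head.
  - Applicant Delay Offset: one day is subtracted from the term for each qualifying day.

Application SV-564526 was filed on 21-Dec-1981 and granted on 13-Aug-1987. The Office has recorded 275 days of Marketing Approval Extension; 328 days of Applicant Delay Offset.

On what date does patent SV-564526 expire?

(a) grant + 17 years → 13 August 2004.
(b) filing + 25 years → 21 December 2006.
Later of the two: 21 December 2006.
Marketing Approval Extension: 275 days (within the 880-day cap) → +275 days → 22 September 2007.
Applicant Delay Offset: −328 days → 29 October 2006.

October 29, 2006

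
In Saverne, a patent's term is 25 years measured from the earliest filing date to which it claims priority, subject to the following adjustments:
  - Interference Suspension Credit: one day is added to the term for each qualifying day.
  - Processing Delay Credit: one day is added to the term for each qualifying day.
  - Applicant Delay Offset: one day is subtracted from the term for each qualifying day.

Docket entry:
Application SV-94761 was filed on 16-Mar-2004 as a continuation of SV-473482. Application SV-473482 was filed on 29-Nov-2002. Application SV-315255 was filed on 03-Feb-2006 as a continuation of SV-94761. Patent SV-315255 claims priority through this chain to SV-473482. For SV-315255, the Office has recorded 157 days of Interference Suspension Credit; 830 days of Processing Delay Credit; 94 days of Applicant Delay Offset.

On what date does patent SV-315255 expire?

2030-05-10

Earliest priority filing: 29 November 2002.
Base term: 29 November 2002 + 25 years → 29 November 2027.
Interference Suspension Credit: +157 days → 4 May 2028.
Processing Delay Credit: +830 days → 12 August 2030.
Applicant Delay Offset: −94 days → 10 May 2030.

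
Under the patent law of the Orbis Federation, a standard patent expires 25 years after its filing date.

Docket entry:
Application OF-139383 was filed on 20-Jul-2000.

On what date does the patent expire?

July 20, 2025

Filing date + 25 years → 20 July 2025.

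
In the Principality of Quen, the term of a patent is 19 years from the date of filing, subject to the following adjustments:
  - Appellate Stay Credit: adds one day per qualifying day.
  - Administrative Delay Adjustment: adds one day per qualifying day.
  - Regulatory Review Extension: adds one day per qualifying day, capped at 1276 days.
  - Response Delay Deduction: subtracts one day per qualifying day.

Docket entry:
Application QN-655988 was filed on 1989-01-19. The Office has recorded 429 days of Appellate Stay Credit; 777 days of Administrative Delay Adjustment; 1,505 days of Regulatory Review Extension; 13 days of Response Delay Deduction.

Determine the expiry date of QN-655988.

October 23, 2014

Base term: filing date + 19 years → 19 January 2008.
Appellate Stay Credit: +429 days → 23 March 2009.
Administrative Delay Adjustment: +777 days → 9 May 2011.
Regulatory Review Extension: 1505 days claimed exceeds the 1276-day cap, so +1276 days → 5 November 2014.
Response Delay Deduction: −13 days → 23 October 2014.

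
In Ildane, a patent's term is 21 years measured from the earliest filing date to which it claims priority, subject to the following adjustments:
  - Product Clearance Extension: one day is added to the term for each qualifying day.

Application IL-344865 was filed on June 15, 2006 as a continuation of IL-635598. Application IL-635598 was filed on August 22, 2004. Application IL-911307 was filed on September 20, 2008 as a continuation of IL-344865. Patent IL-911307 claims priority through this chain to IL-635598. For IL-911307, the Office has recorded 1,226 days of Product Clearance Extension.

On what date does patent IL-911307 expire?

2028-12-30

Earliest priority filing: 22 August 2004.
Base term: 22 August 2004 + 21 years → 22 August 2025.
Product Clearance Extension: +1226 days → 30 December 2028.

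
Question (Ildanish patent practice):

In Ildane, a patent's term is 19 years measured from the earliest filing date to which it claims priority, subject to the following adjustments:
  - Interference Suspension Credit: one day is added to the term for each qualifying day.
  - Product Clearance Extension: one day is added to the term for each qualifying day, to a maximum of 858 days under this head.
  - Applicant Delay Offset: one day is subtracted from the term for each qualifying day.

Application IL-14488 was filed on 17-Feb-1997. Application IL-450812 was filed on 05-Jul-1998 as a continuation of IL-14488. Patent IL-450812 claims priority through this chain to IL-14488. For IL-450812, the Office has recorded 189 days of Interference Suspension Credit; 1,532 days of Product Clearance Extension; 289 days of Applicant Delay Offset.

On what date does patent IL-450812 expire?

Earliest priority filing: 17 February 1997.
Base term: 17 February 1997 + 19 years → 17 February 2016.
Interference Suspension Credit: +189 days → 24 August 2016.
Product Clearance Extension: 1532 days claimed exceeds the 858-day cap, so +858 days → 30 December 2018.
Applicant Delay Offset: −289 days → 16 March 2018.

2018-03-16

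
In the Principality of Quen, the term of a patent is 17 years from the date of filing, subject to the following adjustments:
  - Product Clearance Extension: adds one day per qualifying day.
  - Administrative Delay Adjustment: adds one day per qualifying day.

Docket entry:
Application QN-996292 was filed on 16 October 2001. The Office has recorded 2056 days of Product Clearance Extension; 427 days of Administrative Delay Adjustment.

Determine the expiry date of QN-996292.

Base term: filing date + 17 years → 16 October 2018.
Product Clearance Extension: +2056 days → 2 June 2024.
Administrative Delay Adjustment: +427 days → 3 August 2025.

August 3, 2025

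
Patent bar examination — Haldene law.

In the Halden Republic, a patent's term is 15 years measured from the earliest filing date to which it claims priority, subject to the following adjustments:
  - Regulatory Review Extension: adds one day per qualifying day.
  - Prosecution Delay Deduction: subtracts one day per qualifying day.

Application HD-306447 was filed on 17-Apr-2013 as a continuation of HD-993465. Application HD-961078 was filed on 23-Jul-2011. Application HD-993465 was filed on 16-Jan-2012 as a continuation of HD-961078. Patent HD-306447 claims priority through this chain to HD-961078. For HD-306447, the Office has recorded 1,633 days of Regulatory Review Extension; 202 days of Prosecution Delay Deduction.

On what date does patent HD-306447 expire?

Earliest priority filing: 23 July 2011.
Base term: 23 July 2011 + 15 years → 23 July 2026.
Regulatory Review Extension: +1633 days → 11 January 2031.
Prosecution Delay Deduction: −202 days → 23 June 2030.

2030-06-23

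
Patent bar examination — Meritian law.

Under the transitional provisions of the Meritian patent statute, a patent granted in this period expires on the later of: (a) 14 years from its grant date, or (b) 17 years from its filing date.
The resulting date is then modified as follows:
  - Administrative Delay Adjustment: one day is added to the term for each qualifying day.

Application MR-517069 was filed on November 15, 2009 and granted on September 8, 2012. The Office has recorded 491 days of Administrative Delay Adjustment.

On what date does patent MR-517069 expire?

March 20, 2028

(a) grant + 14 years → 8 September 2026.
(b) filing + 17 years → 15 November 2026.
Later of the two: 15 November 2026.
Administrative Delay Adjustment: +491 days → 20 March 2028.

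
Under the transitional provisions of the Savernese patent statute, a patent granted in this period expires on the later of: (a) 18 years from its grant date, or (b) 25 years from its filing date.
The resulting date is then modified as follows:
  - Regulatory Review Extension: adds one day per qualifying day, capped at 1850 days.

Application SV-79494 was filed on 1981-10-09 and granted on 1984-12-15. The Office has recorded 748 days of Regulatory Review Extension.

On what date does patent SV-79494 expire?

(a) grant + 18 years → 15 December 2002.
(b) filing + 25 years → 9 October 2006.
Later of the two: 9 October 2006.
Regulatory Review Extension: 748 days (within the 1850-day cap) → +748 days → 26 October 2008.

October 26, 2008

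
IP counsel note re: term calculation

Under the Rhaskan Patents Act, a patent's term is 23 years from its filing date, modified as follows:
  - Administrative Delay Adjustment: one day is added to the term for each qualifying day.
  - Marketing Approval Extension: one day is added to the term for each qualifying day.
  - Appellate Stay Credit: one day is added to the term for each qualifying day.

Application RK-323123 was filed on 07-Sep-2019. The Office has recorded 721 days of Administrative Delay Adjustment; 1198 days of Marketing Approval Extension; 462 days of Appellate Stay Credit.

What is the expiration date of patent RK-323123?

March 15, 2049

Base term: filing date + 23 years → 7 September 2042.
Administrative Delay Adjustment: +721 days → 28 August 2044.
Marketing Approval Extension: +1198 days → 9 December 2047.
Appellate Stay Credit: +462 days → 15 March 2049.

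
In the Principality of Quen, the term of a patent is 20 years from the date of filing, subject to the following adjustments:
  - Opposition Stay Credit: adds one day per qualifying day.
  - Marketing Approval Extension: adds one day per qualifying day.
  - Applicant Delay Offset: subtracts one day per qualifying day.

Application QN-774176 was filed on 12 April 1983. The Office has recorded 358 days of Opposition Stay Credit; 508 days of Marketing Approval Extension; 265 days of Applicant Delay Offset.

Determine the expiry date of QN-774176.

Base term: filing date + 20 years → 12 April 2003.
Opposition Stay Credit: +358 days → 4 April 2004.
Marketing Approval Extension: +508 days → 25 August 2005.
Applicant Delay Offset: −265 days → 3 December 2004.

December 3, 2004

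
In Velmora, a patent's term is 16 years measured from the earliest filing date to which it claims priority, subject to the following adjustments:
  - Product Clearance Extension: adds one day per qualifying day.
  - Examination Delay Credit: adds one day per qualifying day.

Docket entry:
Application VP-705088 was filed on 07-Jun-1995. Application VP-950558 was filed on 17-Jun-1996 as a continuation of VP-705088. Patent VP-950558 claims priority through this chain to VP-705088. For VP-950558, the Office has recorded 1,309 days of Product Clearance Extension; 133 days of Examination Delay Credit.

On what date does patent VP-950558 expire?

May 19, 2015

Earliest priority filing: 7 June 1995.
Base term: 7 June 1995 + 16 years → 7 June 2011.
Product Clearance Extension: +1309 days → 6 January 2015.
Examination Delay Credit: +133 days → 19 May 2015.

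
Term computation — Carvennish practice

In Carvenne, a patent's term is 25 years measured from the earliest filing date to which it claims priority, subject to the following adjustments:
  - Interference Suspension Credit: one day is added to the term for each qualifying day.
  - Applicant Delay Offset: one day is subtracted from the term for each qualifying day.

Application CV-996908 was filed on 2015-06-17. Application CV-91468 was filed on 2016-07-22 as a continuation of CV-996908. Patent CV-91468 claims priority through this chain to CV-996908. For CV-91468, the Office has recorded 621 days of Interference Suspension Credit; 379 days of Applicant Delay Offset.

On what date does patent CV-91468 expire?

Earliest priority filing: 17 June 2015.
Base term: 17 June 2015 + 25 years → 17 June 2040.
Interference Suspension Credit: +621 days → 28 February 2042.
Applicant Delay Offset: −379 days → 14 February 2041.

February 14, 2041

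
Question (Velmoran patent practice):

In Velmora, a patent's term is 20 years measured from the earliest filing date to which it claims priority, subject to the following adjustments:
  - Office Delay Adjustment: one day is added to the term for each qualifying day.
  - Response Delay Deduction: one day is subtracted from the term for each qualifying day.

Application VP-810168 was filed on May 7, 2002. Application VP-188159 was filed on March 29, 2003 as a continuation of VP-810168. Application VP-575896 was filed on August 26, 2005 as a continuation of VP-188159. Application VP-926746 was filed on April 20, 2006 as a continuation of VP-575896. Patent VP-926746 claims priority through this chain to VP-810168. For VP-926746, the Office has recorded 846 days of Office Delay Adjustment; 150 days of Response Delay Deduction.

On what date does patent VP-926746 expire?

April 2, 2024

Earliest priority filing: 7 May 2002.
Base term: 7 May 2002 + 20 years → 7 May 2022.
Office Delay Adjustment: +846 days → 30 August 2024.
Response Delay Deduction: −150 days → 2 April 2024.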